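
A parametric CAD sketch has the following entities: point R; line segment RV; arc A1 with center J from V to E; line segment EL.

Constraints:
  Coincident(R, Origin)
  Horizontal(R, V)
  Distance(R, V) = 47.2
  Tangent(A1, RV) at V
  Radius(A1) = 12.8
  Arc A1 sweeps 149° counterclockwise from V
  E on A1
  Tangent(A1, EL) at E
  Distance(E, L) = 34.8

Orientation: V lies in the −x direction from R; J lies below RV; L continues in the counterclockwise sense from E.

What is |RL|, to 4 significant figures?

48.09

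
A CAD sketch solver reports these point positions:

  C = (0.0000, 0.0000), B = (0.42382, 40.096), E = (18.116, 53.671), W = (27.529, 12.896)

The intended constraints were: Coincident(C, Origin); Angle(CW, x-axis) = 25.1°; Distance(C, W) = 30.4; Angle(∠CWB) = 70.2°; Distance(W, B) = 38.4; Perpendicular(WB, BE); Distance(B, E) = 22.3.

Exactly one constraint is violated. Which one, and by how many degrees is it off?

Perpendicular(WB, BE) — off by 7.40°.

C = (0.00, 0.00) ✓; CW at 25.10° ✓; |CW| = 30.40 ✓; ∠CWB = 70.20° ✓; |WB| = 38.40 ✓; ∠(WB, BE) = 97.40° ✗; |BE| = 22.30 ✓.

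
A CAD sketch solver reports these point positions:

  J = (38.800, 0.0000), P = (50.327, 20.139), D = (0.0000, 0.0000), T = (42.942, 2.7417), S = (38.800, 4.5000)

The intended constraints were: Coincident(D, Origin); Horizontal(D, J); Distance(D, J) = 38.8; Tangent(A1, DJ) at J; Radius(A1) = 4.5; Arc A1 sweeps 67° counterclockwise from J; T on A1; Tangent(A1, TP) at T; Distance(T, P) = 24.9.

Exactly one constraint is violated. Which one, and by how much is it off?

Distance(T, P) = 24.9 — off by 6.00.

D = (0.00, 0.00) ✓; D.y = 0.00, J.y = 0.00 ✓; |DJ| = 38.80 ✓; ∠(SJ, JD) = 90.00° ✓; |SJ| = 4.500 ✓; bearing(S→T) − bearing(S→J) = 67.00° ✓; |ST| = 4.500 ✓; ∠(ST, TP) = 90.00° ✓; |TP| = 18.90 ✗.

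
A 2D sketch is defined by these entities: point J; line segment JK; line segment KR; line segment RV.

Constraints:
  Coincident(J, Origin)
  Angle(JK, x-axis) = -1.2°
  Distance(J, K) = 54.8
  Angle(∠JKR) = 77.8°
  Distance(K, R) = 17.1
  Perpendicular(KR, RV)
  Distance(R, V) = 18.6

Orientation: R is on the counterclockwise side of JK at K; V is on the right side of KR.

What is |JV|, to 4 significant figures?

72.37

J is at the origin; JK runs at -1.2° with length 54.8, so K = 54.8·(cos -1.2°, sin -1.2°) = (54.79, -1.148). ∠JKR = 77.8°, so KR runs at -1.2° + (180° − 77.8°) = 101.0° from the x-axis; with |KR| = 17.1, R = K + 17.1·(cos 101.0°, sin 101.0°) = (51.53, 15.64). KR is perpendicular to RV; with |RV| = 18.6 on the right of KR, V = R + 18.6·(0.9816, 0.1908) = (69.78, 19.19). Then |JV| = |V − J| = 72.37.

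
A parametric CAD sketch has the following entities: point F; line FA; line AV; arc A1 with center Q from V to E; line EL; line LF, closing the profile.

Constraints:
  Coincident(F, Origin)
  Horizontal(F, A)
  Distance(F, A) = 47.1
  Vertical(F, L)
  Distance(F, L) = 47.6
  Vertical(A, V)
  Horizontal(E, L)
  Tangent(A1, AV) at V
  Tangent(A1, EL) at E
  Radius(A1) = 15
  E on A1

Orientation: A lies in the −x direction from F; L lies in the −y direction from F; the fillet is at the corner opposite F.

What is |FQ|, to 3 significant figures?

45.8

FL is vertical with |FL| = 47.6 and L on the −y side, so L = (0.00, -47.6). The virtual corner opposite F is at (-47.1, -47.6). The tangent condition forces QV to be normal to AV and since A1 is tangent to EL there, QE ⟂ EL, with radius 15.0, so the center Q sits 15.0 in from both sides at Q = (-32.1, -32.6). Then |FQ| = |Q − F| = 45.8.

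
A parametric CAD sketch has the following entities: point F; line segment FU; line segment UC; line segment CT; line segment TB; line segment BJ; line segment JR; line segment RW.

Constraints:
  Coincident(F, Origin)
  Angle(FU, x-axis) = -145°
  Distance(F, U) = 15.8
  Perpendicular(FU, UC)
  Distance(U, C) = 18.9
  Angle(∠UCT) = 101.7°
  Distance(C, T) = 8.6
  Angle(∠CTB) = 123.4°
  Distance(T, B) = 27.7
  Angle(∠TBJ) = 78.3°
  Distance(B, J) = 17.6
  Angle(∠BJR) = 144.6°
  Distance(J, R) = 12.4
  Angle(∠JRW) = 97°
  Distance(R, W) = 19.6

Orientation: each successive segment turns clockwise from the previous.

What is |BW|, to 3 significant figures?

30.6

∠BJR = 144.6° gives JR at -147° from the x-axis; with |JR| = 12.4, R = (-7.48, -15.2). ∠JRW = 97.0° gives RW at 130° from the x-axis; with |RW| = 19.6, W = (-20.1, -0.187). Then |BW| = |W − B| = 30.6.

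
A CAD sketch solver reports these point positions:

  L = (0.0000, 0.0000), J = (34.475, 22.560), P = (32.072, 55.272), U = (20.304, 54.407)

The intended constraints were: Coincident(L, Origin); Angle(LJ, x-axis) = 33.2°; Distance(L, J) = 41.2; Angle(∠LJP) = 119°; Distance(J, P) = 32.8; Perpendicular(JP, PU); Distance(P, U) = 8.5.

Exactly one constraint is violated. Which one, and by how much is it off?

Distance(P, U) = 8.5 — off by 3.30.

L = (0.00, 0.00) ✓; LJ at 33.20° ✓; |LJ| = 41.20 ✓; ∠LJP = 119.0° ✓; |JP| = 32.80 ✓; ∠(JP, PU) = 90.00° ✓; |PU| = 11.80 ✗.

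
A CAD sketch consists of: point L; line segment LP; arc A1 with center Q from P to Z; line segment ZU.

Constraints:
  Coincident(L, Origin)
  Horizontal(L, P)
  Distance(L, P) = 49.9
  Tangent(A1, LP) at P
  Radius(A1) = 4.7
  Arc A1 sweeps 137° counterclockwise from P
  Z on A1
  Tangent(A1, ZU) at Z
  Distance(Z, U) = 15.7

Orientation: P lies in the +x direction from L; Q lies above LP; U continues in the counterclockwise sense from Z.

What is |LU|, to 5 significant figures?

45.690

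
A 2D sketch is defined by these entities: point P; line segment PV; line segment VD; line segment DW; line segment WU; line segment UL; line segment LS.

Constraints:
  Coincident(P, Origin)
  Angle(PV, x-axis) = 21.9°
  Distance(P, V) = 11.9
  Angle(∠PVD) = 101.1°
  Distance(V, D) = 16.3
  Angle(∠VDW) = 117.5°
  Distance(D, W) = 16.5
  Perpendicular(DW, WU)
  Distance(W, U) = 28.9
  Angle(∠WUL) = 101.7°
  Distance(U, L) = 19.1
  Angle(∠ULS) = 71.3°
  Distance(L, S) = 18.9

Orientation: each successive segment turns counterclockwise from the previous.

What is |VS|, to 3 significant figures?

7.64

∠WUL = 101.7° gives UL at -28.4° from the x-axis; with |UL| = 19.1, L = (0.679, -11.6). ∠ULS = 71.3° gives LS at 80.3° from the x-axis; with |LS| = 18.9, S = (3.86, 7.06). Then |VS| = |S − V| = 7.64.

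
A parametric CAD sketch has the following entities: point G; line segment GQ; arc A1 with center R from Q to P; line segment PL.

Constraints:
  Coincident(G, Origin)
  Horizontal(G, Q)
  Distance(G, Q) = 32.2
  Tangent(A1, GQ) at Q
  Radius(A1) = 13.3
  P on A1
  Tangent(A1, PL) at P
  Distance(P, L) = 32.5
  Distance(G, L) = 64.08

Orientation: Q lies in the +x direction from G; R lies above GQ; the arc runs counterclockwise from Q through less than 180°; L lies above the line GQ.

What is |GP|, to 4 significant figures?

47.53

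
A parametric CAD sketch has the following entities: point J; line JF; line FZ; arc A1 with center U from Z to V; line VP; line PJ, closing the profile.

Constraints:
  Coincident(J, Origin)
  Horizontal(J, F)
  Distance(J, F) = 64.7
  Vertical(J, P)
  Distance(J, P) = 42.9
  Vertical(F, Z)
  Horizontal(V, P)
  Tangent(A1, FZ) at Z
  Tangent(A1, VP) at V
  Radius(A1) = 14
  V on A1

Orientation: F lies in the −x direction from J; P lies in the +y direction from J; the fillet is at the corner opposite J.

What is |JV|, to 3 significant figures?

66.4

J is at the origin; JF is horizontal with |JF| = 64.7 and F on the −x side, so F = (-64.7, 0.00). JP is vertical with |JP| = 42.9 and P on the +y side, so P = (0.00, 42.9). The virtual corner opposite J is at (-64.7, 42.9). Tangency of A1 to FZ means the radius UZ is perpendicular to FZ and A1 meets VP tangentially, so UV is at right angles to VP, with radius 14.0, so the center U sits 14.0 in from both sides at U = (-50.7, 28.9). That places the tangent points at Z = (-64.7, 28.9) on FZ and V = (-50.7, 42.9) on VP. Then |JV| = |V − J| = 66.4.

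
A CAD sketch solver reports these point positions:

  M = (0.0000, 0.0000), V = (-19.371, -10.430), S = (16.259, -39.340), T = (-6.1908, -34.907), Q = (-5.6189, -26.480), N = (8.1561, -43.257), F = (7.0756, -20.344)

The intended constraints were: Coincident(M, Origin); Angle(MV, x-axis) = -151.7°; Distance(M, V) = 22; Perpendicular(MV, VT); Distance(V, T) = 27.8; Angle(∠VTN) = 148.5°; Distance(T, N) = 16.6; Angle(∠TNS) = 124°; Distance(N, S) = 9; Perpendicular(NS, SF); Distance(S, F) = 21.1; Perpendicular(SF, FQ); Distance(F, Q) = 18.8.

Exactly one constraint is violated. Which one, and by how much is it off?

Distance(F, Q) = 18.8 — off by 4.70.

M = (0.00, 0.00) ✓; MV at -151.7° ✓; |MV| = 22.00 ✓; ∠(MV, VT) = 90.00° ✓; |VT| = 27.80 ✓; ∠VTN = 148.5° ✓; |TN| = 16.60 ✓; ∠TNS = 124.0° ✓; |NS| = 9.000 ✓; ∠(NS, SF) = 90.00° ✓; |SF| = 21.10 ✓; ∠(SF, FQ) = 90.00° ✓; |FQ| = 14.10 ✗.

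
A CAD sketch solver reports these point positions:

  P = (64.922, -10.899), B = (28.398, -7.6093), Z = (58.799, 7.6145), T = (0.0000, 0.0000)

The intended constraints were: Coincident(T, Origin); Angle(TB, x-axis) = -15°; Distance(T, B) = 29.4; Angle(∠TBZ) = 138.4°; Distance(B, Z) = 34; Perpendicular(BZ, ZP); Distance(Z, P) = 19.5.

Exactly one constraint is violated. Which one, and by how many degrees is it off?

Perpendicular(BZ, ZP) — off by 8.30°.

T = (0.00, 0.00) ✓; TB at -15.00° ✓; |TB| = 29.40 ✓; ∠TBZ = 138.4° ✓; |BZ| = 34.00 ✓; ∠(BZ, ZP) = 98.30° ✗; |ZP| = 19.50 ✓.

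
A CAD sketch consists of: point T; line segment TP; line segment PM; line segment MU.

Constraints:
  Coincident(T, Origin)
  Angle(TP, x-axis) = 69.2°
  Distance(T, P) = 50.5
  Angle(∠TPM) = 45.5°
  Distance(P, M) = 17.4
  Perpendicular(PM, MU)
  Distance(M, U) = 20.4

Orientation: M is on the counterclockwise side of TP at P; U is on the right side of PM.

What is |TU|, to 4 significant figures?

59.22

∠TPM = 45.5°, so PM runs at 69.2° + (180° − 45.5°) = 203.7° from the x-axis; with |PM| = 17.4, M = P + 17.4·(cos 203.7°, sin 203.7°) = (2.000, 40.21). The perpendicularity gives MU at right angles to PM; with |MU| = 20.4 on the right of PM, U = M + 20.4·(-0.4019, 0.9157) = (-6.199, 58.89). Then |TU| = |U − T| = 59.22.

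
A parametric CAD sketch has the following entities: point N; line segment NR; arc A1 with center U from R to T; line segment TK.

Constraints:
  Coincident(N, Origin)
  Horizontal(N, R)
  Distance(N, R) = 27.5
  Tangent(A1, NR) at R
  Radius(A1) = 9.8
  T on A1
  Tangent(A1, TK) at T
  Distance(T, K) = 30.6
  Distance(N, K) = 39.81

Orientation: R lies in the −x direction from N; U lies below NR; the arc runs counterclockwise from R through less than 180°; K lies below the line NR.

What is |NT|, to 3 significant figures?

38.2

N is at the origin; NR is horizontal with |NR| = 27.5 and R on the −x side, so R = (-27.5, 0.00). A1 meets NR tangentially, so UR is at right angles to NR, so U = R + (0, -9.8) = (-27.5, -9.80). Since UT ⟂ TK (tangency), |UK| = √(9.8² + 30.6²) = 32.1 regardless of where T sits on A1. So K lies on both circle(N, 39.81) and circle(U, 32.1); the below-NR intersection is K = (-12.0, -38.0). T is the foot of the tangent from K: T = (-34.2, -16.9).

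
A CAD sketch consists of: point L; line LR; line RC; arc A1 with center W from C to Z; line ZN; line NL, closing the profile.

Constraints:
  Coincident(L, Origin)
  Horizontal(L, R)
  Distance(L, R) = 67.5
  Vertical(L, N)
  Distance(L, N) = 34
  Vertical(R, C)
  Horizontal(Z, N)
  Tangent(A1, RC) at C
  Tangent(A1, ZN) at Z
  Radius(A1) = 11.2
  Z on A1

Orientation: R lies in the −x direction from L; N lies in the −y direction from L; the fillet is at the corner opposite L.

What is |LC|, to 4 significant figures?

71.25

The virtual corner opposite L is at (-67.50, -34.00). Since A1 is tangent to RC there, WC ⟂ RC and the tangent condition forces WZ to be normal to ZN, with radius 11.2, so the center W sits 11.2 in from both sides at W = (-56.30, -22.80). That places the tangent points at C = (-67.50, -22.80) on RC and Z = (-56.30, -34.00) on ZN. Then |LC| = |C − L| = 71.25.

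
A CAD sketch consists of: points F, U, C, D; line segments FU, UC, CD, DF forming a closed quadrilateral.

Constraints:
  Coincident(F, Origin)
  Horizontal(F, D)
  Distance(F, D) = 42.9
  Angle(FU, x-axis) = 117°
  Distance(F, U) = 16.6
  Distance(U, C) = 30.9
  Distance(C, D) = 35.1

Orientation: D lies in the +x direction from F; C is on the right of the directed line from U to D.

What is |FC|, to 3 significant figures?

14.5

Checks: F = (0.00, 0.00) ✓; |UC| = 30.90 ✓; |CD| = 35.10 ✓.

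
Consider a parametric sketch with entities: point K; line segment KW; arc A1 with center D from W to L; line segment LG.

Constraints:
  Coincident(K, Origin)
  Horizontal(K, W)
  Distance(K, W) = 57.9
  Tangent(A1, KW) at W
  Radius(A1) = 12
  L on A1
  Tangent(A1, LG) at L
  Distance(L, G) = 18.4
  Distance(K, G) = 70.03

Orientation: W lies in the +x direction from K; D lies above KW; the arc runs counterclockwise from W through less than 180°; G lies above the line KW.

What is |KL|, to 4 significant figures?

70.90

K is at the origin; KW is horizontal with |KW| = 57.9 and W on the +x side, so W = (57.90, 0.000). Since A1 is tangent to KW there, DW ⟂ KW, so D = W + (0, 12) = (57.90, 12.00). Since DL ⟂ LG (tangency), |DG| = √(12.0² + 18.4²) = 21.97 regardless of where L sits on A1. So G lies on both circle(K, 70.03) and circle(D, 21.97); the above-KW intersection is G = (61.40, 33.69). L is the foot of the tangent from G: L = (68.87, 16.87).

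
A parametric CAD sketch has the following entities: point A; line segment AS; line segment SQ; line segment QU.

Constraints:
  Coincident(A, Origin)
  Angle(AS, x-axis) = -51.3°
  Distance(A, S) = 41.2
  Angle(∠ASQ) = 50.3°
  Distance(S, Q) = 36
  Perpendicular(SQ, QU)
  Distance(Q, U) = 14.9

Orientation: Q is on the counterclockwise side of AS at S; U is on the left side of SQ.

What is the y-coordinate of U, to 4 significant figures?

6.107

A is at the origin; AS runs at -51.3° with length 41.2, so S = 41.2·(cos -51.3°, sin -51.3°) = (25.76, -32.15). ∠ASQ = 50.3°, so SQ runs at -51.3° + (180° − 50.3°) = 78.40° from the x-axis; with |SQ| = 36.0, Q = S + 36.0·(cos 78.40°, sin 78.40°) = (33.00, 3.111). SQ is perpendicular to QU; with |QU| = 14.9 on the left of SQ, U = Q + 14.9·(-0.9796, 0.2011) = (18.40, 6.107). So U.y = 6.107.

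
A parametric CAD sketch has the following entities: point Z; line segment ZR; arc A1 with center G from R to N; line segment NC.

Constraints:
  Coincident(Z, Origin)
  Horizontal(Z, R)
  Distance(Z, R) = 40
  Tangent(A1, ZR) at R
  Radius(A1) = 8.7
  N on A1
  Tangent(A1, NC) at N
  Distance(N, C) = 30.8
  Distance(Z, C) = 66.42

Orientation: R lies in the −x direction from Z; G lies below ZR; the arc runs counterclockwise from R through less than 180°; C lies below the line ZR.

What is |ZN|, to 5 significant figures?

48.958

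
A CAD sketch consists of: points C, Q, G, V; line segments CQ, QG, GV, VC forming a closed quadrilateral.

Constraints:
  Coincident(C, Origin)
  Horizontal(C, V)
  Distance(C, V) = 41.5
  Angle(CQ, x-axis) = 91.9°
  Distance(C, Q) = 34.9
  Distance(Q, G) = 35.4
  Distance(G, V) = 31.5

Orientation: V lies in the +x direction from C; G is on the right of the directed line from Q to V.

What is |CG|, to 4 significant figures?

10.11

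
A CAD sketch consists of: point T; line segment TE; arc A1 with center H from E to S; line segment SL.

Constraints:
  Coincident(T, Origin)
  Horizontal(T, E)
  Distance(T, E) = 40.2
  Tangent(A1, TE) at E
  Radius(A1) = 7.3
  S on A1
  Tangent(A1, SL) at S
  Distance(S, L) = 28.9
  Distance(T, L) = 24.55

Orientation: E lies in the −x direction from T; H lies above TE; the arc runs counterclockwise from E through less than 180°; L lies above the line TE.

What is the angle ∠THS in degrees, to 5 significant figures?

39.211°

Checks: |HS| = 7.300 ✓; ∠(HS, SL) = 90.00° ✓; |SL| = 28.90 ✓; |TL| = 24.55 ✓.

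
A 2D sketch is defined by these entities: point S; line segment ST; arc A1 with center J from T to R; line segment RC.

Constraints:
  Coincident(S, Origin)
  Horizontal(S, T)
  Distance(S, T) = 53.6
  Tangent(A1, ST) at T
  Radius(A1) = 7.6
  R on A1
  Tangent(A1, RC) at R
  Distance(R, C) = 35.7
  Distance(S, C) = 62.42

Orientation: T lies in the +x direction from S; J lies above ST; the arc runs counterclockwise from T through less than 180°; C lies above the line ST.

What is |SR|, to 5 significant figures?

61.432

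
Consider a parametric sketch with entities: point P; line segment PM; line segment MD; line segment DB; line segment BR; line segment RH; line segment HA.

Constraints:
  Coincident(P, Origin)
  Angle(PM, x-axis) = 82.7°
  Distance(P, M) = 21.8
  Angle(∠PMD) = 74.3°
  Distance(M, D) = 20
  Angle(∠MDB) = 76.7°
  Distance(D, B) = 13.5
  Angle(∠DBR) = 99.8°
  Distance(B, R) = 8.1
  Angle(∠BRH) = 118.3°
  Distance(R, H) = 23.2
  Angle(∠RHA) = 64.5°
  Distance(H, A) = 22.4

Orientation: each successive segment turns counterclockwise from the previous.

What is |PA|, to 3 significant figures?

33.0

∠BRH = 118.3° gives RH at 73.6° from the x-axis; with |RH| = 23.2, H = (2.45, 30.1). ∠RHA = 64.5° gives HA at -171° from the x-axis; with |HA| = 22.4, A = (-19.7, 26.5). Then |PA| = |A − P| = 33.0.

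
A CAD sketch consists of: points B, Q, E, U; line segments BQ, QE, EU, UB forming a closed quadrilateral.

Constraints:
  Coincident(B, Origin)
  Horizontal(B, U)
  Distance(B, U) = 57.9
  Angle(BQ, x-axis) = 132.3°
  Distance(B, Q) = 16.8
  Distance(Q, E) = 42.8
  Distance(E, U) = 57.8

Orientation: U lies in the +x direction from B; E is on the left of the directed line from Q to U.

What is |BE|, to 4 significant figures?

46.72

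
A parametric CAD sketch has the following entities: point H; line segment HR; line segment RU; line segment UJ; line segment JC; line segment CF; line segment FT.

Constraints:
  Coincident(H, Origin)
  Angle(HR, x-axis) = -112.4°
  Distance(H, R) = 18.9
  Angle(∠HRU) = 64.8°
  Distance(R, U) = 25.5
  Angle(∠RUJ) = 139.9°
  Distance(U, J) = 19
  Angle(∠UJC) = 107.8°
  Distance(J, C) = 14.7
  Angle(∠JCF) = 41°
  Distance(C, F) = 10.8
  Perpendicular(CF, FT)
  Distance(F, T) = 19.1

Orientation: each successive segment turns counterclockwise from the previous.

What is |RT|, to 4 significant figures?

49.99

∠JCF = 41.0° gives CF at -105.9° from the x-axis; with |CF| = 10.8, F = (22.99, -0.3695). CF ⟂ FT, so FT runs at -15.90°; with |FT| = 19.1, T = (41.36, -5.602). Then |RT| = |T − R| = 49.99.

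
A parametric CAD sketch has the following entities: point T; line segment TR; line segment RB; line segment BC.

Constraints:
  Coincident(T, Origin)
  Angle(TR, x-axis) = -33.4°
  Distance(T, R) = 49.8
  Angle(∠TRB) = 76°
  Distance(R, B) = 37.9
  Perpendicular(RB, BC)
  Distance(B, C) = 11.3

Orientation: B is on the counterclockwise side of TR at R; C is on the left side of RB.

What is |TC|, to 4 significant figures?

45.15

T is at the origin; TR runs at -33.4° with length 49.8, so R = 49.8·(cos -33.4°, sin -33.4°) = (41.58, -27.41). ∠TRB = 76.0°, so RB runs at -33.4° + (180° − 76.0°) = 70.60° from the x-axis; with |RB| = 37.9, B = R + 37.9·(cos 70.60°, sin 70.60°) = (54.16, 8.334). The perpendicularity gives BC at right angles to RB; with |BC| = 11.3 on the left of RB, C = B + 11.3·(-0.9432, 0.3322) = (43.51, 12.09). Then |TC| = |C − T| = 45.15.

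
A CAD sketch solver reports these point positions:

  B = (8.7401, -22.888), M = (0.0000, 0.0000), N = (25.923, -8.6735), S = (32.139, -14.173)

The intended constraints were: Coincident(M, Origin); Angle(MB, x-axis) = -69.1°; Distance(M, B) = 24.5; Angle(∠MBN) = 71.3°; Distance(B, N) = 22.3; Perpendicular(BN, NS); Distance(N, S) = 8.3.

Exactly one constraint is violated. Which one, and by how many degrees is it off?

Perpendicular(BN, NS) — off by 8.90°.

M = (0.00, 0.00) ✓; MB at -69.10° ✓; |MB| = 24.50 ✓; ∠MBN = 71.30° ✓; |BN| = 22.30 ✓; ∠(BN, NS) = 81.10° ✗; |NS| = 8.300 ✓.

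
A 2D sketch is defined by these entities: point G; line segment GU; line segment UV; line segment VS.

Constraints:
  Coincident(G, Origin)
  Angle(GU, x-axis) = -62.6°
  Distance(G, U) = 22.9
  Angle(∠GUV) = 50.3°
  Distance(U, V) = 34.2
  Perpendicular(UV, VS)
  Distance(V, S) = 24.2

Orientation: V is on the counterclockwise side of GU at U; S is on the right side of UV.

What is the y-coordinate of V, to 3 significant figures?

11.2

G is at the origin; GU runs at -62.6° with length 22.9, so U = 22.9·(cos -62.6°, sin -62.6°) = (10.5, -20.3). ∠GUV = 50.3°, so UV runs at -62.6° + (180° − 50.3°) = 67.1° from the x-axis; with |UV| = 34.2, V = U + 34.2·(cos 67.1°, sin 67.1°) = (23.8, 11.2). So V.y = 11.2.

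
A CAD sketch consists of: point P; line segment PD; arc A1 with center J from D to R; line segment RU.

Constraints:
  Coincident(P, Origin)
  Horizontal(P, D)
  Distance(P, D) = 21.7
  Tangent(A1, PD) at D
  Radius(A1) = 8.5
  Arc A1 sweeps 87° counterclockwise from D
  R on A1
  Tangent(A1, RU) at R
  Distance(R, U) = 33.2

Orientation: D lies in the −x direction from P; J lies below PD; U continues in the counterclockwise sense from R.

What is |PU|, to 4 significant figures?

52.13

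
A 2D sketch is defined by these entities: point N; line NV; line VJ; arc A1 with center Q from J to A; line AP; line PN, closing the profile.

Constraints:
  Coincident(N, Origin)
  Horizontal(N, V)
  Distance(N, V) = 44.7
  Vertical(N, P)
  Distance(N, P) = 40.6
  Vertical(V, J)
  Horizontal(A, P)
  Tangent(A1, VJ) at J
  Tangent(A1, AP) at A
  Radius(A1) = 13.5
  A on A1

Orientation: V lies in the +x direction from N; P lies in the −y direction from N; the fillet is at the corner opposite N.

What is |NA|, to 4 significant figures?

51.20

N is at the origin; NV is horizontal with |NV| = 44.7 and V on the +x side, so V = (44.70, 0.000). N and P share the same x with |NP| = 40.6 and P on the −y side, so P = (0.000, -40.60). The virtual corner opposite N is at (44.70, -40.60). Tangency of A1 to VJ means the radius QJ is perpendicular to VJ and A1 meets AP tangentially, so QA is at right angles to AP, with radius 13.5, so the center Q sits 13.5 in from both sides at Q = (31.20, -27.10). That places the tangent points at J = (44.70, -27.10) on VJ and A = (31.20, -40.60) on AP. Then |NA| = |A − N| = 51.20.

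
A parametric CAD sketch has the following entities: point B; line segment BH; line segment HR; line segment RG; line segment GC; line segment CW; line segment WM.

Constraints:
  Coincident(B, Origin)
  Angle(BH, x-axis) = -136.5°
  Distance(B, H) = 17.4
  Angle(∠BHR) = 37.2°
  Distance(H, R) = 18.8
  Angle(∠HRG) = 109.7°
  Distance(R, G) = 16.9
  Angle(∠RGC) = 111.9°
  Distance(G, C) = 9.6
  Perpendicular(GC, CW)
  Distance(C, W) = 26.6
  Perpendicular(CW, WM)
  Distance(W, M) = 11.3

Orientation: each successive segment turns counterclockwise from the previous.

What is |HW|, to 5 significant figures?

2.4175

B is at the origin; BH runs at -136.5° with length 17.4, so H = (-12.622, -11.977). ∠BHR = 37.2° gives HR at 6.3000° from the x-axis; with |HR| = 18.8, R = (6.0650, -9.9144). ∠HRG = 109.7° gives RG at 76.600° from the x-axis; with |RG| = 16.9, G = (9.9815, 6.5255). ∠RGC = 111.9° gives GC at 144.70° from the x-axis; with |GC| = 9.6, C = (2.1466, 12.073). GC is perpendicular to CW, so CW runs at -125.30°; with |CW| = 26.6, W = (-13.224, -9.6363). Then |HW| = |W − H| = 2.4175.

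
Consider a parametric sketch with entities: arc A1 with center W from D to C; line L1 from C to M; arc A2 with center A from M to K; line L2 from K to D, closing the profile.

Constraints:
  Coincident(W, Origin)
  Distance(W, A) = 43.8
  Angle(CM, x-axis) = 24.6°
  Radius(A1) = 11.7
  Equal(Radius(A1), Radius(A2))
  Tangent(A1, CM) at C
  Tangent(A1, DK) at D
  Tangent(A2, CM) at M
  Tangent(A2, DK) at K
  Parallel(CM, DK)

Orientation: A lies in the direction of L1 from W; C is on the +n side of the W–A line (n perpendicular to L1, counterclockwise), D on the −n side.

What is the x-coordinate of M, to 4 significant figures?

34.95

The slot axis is L1's direction at 24.6°, so u = (cos 24.6°, sin 24.6°) = (0.9092, 0.4163) and n = (−sin 24.6°, cos 24.6°) = (-0.4163, 0.9092). W is at the origin and A lies 43.8 along u from W, so A = 43.8·u = (39.82, 18.23). Tangency of A1 to both parallel lines with radius 11.7 puts C and D at W ± 11.7·n: C = (-4.870, 10.64), D = (4.870, -10.64). Equal radii place M and K the same way about A: M = A + 11.7·n = (34.95, 28.87), K = A − 11.7·n = (44.70, 7.595). So M.x = 34.95.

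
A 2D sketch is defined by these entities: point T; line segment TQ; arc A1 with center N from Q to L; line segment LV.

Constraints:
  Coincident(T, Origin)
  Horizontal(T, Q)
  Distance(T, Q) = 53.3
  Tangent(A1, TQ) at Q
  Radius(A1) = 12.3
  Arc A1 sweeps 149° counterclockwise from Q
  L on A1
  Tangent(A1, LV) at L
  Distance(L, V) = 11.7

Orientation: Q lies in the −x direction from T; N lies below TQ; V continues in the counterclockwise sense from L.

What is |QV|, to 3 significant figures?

29.1

On A1, Q sits at bearing 90° from N; a 149° counterclockwise sweep puts L at bearing 239°, so L = N + 12.3·(cos 239°, sin 239°) = (-59.6, -22.8). A1 meets LV tangentially, so NL is at right angles to LV, so LV runs along (−sin 239°, cos 239°); with |LV| = 11.7, V = (-49.6, -28.9). Then |QV| = |V − Q| = 29.1.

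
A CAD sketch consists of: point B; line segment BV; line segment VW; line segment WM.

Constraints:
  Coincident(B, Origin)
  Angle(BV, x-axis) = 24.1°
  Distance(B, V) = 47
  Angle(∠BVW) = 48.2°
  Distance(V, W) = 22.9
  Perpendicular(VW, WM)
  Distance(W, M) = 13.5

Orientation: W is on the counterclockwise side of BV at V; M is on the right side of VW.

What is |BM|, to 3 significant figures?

49.3

∠BVW = 48.2°, so VW runs at 24.1° + (180° − 48.2°) = 156° from the x-axis; with |VW| = 22.9, W = V + 22.9·(cos 156°, sin 156°) = (22.0, 28.5). VW ⟂ WM; with |WM| = 13.5 on the right of VW, M = W + 13.5·(0.408, 0.913) = (27.5, 40.9). Then |BM| = |M − B| = 49.3.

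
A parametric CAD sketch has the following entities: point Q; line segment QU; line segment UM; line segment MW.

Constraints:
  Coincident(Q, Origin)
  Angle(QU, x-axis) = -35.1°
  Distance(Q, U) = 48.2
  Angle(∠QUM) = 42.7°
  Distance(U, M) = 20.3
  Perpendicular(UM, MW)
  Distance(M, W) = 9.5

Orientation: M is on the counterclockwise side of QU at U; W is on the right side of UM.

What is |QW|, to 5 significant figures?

44.816

Q is at the origin; QU runs at -35.1° with length 48.2, so U = 48.2·(cos -35.1°, sin -35.1°) = (39.435, -27.715). ∠QUM = 42.7°, so UM runs at -35.1° + (180° − 42.7°) = 102.20° from the x-axis; with |UM| = 20.3, M = U + 20.3·(cos 102.20°, sin 102.20°) = (35.145, -7.8737). UM is perpendicular to MW; with |MW| = 9.5 on the right of UM, W = M + 9.5·(0.97742, 0.21132) = (44.430, -5.8661). Then |QW| = |W − Q| = 44.816.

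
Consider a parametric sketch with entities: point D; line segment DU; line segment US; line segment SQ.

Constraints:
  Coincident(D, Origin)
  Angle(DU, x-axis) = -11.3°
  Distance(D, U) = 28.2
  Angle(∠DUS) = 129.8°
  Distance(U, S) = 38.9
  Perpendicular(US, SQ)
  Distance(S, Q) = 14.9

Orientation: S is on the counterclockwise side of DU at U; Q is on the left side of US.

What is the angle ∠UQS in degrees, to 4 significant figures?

69.04°

D is at the origin; DU runs at -11.3° with length 28.2, so U = 28.2·(cos -11.3°, sin -11.3°) = (27.65, -5.526). ∠DUS = 129.8°, so US runs at -11.3° + (180° − 129.8°) = 38.90° from the x-axis; with |US| = 38.9, S = U + 38.9·(cos 38.90°, sin 38.90°) = (57.93, 18.90). The perpendicularity gives SQ at right angles to US; with |SQ| = 14.9 on the left of US, Q = S + 14.9·(-0.6280, 0.7782) = (48.57, 30.50). Then cos ∠UQS = QU·QS / (|QU||QS|), giving 69.04°.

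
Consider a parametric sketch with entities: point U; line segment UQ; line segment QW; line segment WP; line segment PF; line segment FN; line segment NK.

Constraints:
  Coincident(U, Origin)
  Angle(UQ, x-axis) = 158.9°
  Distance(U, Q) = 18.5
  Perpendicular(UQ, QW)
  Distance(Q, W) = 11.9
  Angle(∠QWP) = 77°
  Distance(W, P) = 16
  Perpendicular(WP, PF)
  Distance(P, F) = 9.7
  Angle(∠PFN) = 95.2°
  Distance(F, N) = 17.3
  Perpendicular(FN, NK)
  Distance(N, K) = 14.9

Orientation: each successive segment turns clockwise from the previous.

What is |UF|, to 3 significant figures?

5.22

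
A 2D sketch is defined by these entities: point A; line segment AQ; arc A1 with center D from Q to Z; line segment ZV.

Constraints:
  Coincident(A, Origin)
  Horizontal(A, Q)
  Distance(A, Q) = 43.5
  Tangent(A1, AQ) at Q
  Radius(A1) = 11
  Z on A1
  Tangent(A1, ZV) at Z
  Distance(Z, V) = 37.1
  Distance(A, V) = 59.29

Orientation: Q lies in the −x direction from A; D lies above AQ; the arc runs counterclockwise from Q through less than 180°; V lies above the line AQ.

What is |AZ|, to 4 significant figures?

34.47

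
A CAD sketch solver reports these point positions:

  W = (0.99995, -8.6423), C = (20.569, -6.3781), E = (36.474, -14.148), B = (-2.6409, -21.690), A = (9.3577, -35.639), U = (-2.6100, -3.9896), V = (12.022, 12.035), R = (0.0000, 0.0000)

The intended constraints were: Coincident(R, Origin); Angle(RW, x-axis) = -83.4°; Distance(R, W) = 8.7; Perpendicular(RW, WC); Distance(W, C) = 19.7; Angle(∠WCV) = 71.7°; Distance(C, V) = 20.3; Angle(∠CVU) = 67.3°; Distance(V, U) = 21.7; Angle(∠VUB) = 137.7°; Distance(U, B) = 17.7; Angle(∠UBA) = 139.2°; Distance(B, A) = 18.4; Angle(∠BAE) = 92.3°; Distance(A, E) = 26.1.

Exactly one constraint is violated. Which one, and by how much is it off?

Distance(A, E) = 26.1 — off by 8.50.

R = (0.00, 0.00) ✓; RW at -83.40° ✓; |RW| = 8.700 ✓; ∠(RW, WC) = 90.00° ✓; |WC| = 19.70 ✓; ∠WCV = 71.70° ✓; |CV| = 20.30 ✓; ∠CVU = 67.30° ✓; |VU| = 21.70 ✓; ∠VUB = 137.7° ✓; |UB| = 17.70 ✓; ∠UBA = 139.2° ✓; |BA| = 18.40 ✓; ∠BAE = 92.30° ✓; |AE| = 34.60 ✗.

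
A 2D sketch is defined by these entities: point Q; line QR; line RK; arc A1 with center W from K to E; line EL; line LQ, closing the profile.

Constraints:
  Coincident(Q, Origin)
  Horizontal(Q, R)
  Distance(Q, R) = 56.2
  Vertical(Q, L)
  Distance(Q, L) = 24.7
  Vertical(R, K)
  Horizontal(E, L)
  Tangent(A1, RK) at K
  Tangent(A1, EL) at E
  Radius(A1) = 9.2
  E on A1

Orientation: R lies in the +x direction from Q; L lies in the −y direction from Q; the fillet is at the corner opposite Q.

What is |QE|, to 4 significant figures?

53.10

Q is at the origin; Q and R share the same y with |QR| = 56.2 and R on the +x side, so R = (56.20, 0.000). Q and L share the same x with |QL| = 24.7 and L on the −y side, so L = (0.000, -24.70). The virtual corner opposite Q is at (56.20, -24.70). The tangent condition forces WK to be normal to RK and the tangent condition forces WE to be normal to EL, with radius 9.2, so the center W sits 9.2 in from both sides at W = (47.00, -15.50). That places the tangent points at K = (56.20, -15.50) on RK and E = (47.00, -24.70) on EL. Then |QE| = |E − Q| = 53.10.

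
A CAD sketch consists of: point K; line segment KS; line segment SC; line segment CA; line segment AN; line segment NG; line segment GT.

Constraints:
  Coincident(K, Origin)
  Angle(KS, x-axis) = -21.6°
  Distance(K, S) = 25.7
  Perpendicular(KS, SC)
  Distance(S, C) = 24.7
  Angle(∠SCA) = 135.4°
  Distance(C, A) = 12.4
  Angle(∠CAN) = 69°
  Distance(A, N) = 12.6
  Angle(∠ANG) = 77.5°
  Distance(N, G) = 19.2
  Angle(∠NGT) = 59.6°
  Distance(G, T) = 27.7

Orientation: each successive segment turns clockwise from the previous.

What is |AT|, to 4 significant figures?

11.85

K is at the origin; KS runs at -21.6° with length 25.7, so S = (23.90, -9.461). KS is perpendicular to SC, so SC runs at -111.6°; with |SC| = 24.7, C = (14.80, -32.43). ∠SCA = 135.4° gives CA at -156.2° from the x-axis; with |CA| = 12.4, A = (3.457, -37.43). ∠CAN = 69.0° gives AN at 92.80° from the x-axis; with |AN| = 12.6, N = (2.842, -24.85). ∠ANG = 77.5° gives NG at -9.700° from the x-axis; with |NG| = 19.2, G = (21.77, -28.08). ∠NGT = 59.6° gives GT at -130.1° from the x-axis; with |GT| = 27.7, T = (3.925, -49.27). Then |AT| = |T − A| = 11.85.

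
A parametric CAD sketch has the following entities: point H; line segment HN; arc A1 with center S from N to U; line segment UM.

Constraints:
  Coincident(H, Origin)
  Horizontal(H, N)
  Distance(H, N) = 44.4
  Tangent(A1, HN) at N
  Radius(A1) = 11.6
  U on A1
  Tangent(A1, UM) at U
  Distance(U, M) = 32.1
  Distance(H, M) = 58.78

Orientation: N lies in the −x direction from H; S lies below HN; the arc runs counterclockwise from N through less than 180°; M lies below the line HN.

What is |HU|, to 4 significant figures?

57.11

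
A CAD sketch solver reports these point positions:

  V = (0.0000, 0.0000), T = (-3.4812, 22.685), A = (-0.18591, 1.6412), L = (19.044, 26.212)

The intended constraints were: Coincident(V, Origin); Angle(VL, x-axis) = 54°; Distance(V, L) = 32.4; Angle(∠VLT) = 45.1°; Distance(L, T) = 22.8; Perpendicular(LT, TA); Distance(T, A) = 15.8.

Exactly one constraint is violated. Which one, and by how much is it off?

Distance(T, A) = 15.8 — off by 5.50.

V = (0.00, 0.00) ✓; VL at 54.00° ✓; |VL| = 32.40 ✓; ∠VLT = 45.10° ✓; |LT| = 22.80 ✓; ∠(LT, TA) = 90.00° ✓; |TA| = 21.30 ✗.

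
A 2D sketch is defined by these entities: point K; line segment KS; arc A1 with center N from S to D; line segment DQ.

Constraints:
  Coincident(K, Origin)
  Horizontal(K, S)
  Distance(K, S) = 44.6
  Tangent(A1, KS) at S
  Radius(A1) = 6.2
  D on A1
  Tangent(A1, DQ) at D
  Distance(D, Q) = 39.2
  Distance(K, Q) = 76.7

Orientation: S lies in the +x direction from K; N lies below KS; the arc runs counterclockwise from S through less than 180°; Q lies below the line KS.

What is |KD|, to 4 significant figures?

41.19

Checks: |KS| = 44.60 ✓; |ND| = 6.200 ✓; ∠(ND, DQ) = 90.00° ✓; |DQ| = 39.20 ✓; |KQ| = 76.70 ✓.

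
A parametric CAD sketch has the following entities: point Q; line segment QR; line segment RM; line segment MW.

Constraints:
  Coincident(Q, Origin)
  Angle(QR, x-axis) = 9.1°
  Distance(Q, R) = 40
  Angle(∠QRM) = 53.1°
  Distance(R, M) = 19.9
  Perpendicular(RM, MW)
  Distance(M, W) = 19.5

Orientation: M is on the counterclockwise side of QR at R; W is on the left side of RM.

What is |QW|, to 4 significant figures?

13.15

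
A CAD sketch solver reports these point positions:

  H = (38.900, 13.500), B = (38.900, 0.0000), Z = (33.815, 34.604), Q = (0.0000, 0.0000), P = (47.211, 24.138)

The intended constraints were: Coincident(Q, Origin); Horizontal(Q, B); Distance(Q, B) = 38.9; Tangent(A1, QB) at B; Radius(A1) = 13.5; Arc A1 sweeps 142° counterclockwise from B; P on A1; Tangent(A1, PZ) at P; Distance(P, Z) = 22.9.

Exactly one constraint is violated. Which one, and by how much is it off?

Distance(P, Z) = 22.9 — off by 5.90.

Q = (0.00, 0.00) ✓; Q.y = 0.00, B.y = 0.00 ✓; |QB| = 38.90 ✓; ∠(HB, BQ) = 90.00° ✓; |HB| = 13.50 ✓; bearing(H→P) − bearing(H→B) = 142.0° ✓; |HP| = 13.50 ✓; ∠(HP, PZ) = 90.00° ✓; |PZ| = 17.00 ✗.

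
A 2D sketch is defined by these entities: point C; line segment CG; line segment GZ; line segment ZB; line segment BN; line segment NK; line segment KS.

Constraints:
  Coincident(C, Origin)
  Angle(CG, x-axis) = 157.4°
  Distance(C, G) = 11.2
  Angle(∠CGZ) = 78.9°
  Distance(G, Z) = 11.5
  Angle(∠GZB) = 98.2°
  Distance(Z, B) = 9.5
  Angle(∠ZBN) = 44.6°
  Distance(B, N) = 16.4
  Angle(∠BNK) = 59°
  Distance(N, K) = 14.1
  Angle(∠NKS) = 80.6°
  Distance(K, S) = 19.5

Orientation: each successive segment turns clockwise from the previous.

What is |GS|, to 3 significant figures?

21.6

C is at the origin; CG runs at 157.4° with length 11.2, so G = (-10.3, 4.30). ∠CGZ = 78.9° gives GZ at 56.3° from the x-axis; with |GZ| = 11.5, Z = (-3.96, 13.9). ∠GZB = 98.2° gives ZB at -25.5° from the x-axis; with |ZB| = 9.5, B = (4.62, 9.78). ∠ZBN = 44.6° gives BN at -161° from the x-axis; with |BN| = 16.4, N = (-10.9, 4.42). ∠BNK = 59.0° gives NK at 78.1° from the x-axis; with |NK| = 14.1, K = (-7.97, 18.2). ∠NKS = 80.6° gives KS at -21.3° from the x-axis; with |KS| = 19.5, S = (10.2, 11.1). Then |GS| = |S − G| = 21.6.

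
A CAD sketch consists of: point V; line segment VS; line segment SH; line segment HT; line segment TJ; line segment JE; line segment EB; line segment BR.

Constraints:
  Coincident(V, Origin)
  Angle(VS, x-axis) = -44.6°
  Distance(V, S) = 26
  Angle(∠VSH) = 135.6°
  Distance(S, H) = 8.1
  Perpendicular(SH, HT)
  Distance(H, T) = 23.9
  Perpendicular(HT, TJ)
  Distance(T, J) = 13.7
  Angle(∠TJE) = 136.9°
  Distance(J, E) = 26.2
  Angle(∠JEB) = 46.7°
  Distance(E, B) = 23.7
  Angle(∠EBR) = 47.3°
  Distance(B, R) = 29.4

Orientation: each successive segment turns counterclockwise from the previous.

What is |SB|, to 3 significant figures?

4.64

V is at the origin; VS runs at -44.6° with length 26.0, so S = (18.5, -18.3). ∠VSH = 135.6° gives SH at -0.200° from the x-axis; with |SH| = 8.1, H = (26.6, -18.3). SH is perpendicular to HT, so HT runs at 89.8°; with |HT| = 23.9, T = (26.7, 5.62). The perpendicularity gives TJ at right angles to HT, so TJ runs at 180°; with |TJ| = 13.7, J = (13.0, 5.66). ∠TJE = 136.9° gives JE at -137° from the x-axis; with |JE| = 26.2, E = (-6.20, -12.2). ∠JEB = 46.7° gives EB at -3.80° from the x-axis; with |EB| = 23.7, B = (17.5, -13.7). Then |SB| = |B − S| = 4.64.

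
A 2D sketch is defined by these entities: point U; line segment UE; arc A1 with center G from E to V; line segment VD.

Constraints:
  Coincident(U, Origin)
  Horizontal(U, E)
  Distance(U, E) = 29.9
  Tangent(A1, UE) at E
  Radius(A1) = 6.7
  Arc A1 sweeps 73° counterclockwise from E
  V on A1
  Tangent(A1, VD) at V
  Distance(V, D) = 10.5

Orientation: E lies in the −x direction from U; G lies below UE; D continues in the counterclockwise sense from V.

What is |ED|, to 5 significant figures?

17.559

On A1, E sits at bearing 90° from G; a 73° counterclockwise sweep puts V at bearing 163°, so V = G + 6.7·(cos 163°, sin 163°) = (-36.307, -4.7411). A1 meets VD tangentially, so GV is at right angles to VD, so VD runs along (−sin 163°, cos 163°); with |VD| = 10.5, D = (-39.377, -14.782). Then |ED| = |D − E| = 17.559.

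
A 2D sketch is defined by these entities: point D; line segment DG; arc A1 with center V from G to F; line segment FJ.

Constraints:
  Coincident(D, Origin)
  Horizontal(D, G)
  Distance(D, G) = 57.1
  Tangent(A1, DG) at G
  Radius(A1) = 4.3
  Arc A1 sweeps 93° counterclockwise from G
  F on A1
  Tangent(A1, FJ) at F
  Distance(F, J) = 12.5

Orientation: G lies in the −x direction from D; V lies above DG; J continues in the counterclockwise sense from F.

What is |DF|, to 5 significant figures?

52.999

D is at the origin; D and G share the same y with |DG| = 57.1 and G on the −x side, so G = (-57.100, 0.0000). Since A1 is tangent to DG there, VG ⟂ DG, so V = G + (0, 4.3) = (-57.100, 4.3000). On A1, G sits at bearing -90° from V; a 93° counterclockwise sweep puts F at bearing 3°, so F = V + 4.3·(cos 3°, sin 3°) = (-52.806, 4.5250). Then |DF| = |F − D| = 52.999.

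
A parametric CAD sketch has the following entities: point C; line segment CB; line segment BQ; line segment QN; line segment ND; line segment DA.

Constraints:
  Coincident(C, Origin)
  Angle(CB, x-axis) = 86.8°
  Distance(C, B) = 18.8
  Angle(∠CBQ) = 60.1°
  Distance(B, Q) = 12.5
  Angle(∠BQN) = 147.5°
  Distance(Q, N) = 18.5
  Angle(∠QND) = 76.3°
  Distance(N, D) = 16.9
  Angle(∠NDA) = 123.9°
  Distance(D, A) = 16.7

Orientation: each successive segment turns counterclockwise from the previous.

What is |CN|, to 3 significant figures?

19.8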